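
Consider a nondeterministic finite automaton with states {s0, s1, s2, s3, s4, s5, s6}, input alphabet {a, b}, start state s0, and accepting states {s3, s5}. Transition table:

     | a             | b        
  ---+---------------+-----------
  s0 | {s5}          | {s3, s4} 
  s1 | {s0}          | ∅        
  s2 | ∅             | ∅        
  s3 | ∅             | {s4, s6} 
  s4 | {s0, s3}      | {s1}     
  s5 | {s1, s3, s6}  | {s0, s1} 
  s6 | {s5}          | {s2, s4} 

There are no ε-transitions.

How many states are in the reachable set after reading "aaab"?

Start in {s0}.
Read 'a': s0→{s5}; now {s5}.
Read 'a': s5→{s1, s3, s6}; now {s1, s3, s6}.
Read 'a': s1→{s0}, s3→∅, s6→{s5}; now {s0, s5}.
Read 'b': s0→{s3, s4}, s5→{s0, s1}; now {s0, s1, s3, s4}.
That set has 4 states.

4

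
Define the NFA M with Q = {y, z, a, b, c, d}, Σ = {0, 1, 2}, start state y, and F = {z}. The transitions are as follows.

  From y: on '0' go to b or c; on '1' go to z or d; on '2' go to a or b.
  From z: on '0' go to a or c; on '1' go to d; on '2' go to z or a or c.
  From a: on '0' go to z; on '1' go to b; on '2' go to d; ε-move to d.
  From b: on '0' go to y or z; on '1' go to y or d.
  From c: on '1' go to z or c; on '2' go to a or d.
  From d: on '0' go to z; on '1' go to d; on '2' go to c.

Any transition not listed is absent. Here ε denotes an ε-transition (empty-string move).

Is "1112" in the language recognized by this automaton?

Start in {y}.
Read '1': {y} → {z, d}.
Read '1': {z, d} → {d}.
Read '1': {d} → {d}.
Read '2': {d} → {c}.
The final set {c} contains no accepting state.

No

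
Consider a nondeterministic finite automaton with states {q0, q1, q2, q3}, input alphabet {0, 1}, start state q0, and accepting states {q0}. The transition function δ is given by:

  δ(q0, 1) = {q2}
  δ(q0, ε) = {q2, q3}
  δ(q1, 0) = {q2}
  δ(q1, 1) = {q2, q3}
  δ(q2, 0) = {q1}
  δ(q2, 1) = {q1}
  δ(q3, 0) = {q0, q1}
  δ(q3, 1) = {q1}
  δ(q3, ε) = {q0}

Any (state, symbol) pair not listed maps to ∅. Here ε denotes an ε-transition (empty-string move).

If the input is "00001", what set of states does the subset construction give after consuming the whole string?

{q0, q1, q2, q3}

Start: ε-closure({q0}) = {q0, q2, q3}.
Read '0': {q0, q2, q3} → {q0, q1, q2, q3}.
Read '0': {q0, q1, q2, q3} → {q0, q1, q2, q3}.
Read '0': {q0, q1, q2, q3} → {q0, q1, q2, q3}.
Read '0': {q0, q1, q2, q3} → {q0, q1, q2, q3}.
Read '1': {q0, q1, q2, q3} → {q0, q1, q2, q3}.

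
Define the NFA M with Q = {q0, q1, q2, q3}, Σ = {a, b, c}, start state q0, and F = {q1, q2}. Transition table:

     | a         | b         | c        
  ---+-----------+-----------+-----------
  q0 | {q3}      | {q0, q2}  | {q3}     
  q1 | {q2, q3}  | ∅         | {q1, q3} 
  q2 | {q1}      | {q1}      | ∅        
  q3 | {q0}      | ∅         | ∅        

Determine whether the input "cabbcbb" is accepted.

Start in {q0}.
Read 'c': {q0} → {q3}.
Read 'a': {q3} → {q0}.
Read 'b': {q0} → {q0, q2}.
Read 'b': {q0, q2} → {q0, q1, q2}.
Read 'c': {q0, q1, q2} → {q1, q3}.
Read 'b': {q1, q3} → ∅.
The set is empty and remains empty for the remaining 1 symbol.
The final set ∅ contains no accepting state.

No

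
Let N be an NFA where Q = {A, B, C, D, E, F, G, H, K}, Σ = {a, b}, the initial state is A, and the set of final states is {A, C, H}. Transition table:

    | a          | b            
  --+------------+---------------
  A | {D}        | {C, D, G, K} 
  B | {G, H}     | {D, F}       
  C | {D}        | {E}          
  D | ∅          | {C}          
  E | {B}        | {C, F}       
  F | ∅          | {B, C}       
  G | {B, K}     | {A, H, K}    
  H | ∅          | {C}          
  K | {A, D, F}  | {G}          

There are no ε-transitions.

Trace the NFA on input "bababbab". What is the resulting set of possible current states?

{A, B, C, D, F, G, H, K}

Start in {A}.
Read 'b': A→{C, D, G, K}; now {C, D, G, K}.
Read 'a': C→{D}, D→∅, G→{B, K}, K→{A, D, F}; now {A, B, D, F, K}.
Read 'b': A→{C, D, G, K}, B→{D, F}, D→{C}, F→{B, C}, K→{G}; now {B, C, D, F, G, K}.
Read 'a': B→{G, H}, C→{D}, D→∅, F→∅, G→{B, K}, K→{A, D, F}; now {A, B, D, F, G, H, K}.
Read 'b': A→{C, D, G, K}, B→{D, F}, D→{C}, F→{B, C}, G→{A, H, K}, H→{C}, K→{G}; now {A, B, C, D, F, G, H, K}.
Read 'b': A→{C, D, G, K}, B→{D, F}, C→{E}, D→{C}, F→{B, C}, G→{A, H, K}, H→{C}, K→{G}; now {A, B, C, D, E, F, G, H, K}.
Read 'a': A→{D}, B→{G, H}, C→{D}, D→∅, E→{B}, F→∅, G→{B, K}, H→∅, K→{A, D, F}; now {A, B, D, F, G, H, K}.
Read 'b': A→{C, D, G, K}, B→{D, F}, D→{C}, F→{B, C}, G→{A, H, K}, H→{C}, K→{G}; now {A, B, C, D, F, G, H, K}.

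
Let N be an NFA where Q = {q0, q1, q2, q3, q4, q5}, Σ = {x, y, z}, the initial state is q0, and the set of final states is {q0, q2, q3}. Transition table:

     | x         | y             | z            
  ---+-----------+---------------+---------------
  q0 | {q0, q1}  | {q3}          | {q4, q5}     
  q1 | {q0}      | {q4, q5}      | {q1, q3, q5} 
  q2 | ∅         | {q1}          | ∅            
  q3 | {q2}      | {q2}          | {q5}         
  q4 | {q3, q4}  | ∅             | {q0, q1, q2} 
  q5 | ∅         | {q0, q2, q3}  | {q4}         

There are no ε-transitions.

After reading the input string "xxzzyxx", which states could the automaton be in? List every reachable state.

Start in {q0}.
Read 'x': q0→{q0, q1}; now {q0, q1}.
Read 'x': q0→{q0, q1}, q1→{q0}; now {q0, q1}.
Read 'z': q0→{q4, q5}, q1→{q1, q3, q5}; now {q1, q3, q4, q5}.
Read 'z': q1→{q1, q3, q5}, q3→{q5}, q4→{q0, q1, q2}, q5→{q4}; now {q0, q1, q2, q3, q4, q5}.
Read 'y': q0→{q3}, q1→{q4, q5}, q2→{q1}, q3→{q2}, q4→∅, q5→{q0, q2, q3}; now {q0, q1, q2, q3, q4, q5}.
Read 'x': q0→{q0, q1}, q1→{q0}, q2→∅, q3→{q2}, q4→{q3, q4}, q5→∅; now {q0, q1, q2, q3, q4}.
Read 'x': q0→{q0, q1}, q1→{q0}, q2→∅, q3→{q2}, q4→{q3, q4}; now {q0, q1, q2, q3, q4}.

{q0, q1, q2, q3, q4}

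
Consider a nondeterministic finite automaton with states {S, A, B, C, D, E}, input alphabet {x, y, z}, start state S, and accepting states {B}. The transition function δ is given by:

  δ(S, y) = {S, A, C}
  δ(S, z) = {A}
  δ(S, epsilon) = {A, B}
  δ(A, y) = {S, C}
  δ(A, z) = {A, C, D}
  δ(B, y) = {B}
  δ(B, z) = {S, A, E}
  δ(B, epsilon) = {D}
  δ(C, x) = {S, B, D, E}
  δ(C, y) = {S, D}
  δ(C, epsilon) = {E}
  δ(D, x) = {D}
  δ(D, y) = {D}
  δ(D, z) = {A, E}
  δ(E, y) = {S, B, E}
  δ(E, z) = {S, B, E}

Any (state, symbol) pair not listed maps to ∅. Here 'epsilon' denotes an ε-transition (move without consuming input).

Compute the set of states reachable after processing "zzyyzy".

{S, A, B, C, D, E}

Start: ε-closure({S}) = {S, A, B, D}.
Read 'z': S→{A}, A→{A, C, D}, B→{S, A, E}, D→{A, E}; union {S, A, C, D, E}; ε-closure = {S, A, B, C, D, E}.
Read 'z': S→{A}, A→{A, C, D}, B→{S, A, E}, C→∅, D→{A, E}, E→{S, B, E}; now {S, A, B, C, D, E}.
Read 'y': S→{S, A, C}, A→{S, C}, B→{B}, C→{S, D}, D→{D}, E→{S, B, E}; now {S, A, B, C, D, E}.
Read 'y': S→{S, A, C}, A→{S, C}, B→{B}, C→{S, D}, D→{D}, E→{S, B, E}; now {S, A, B, C, D, E}.
Read 'z': S→{A}, A→{A, C, D}, B→{S, A, E}, C→∅, D→{A, E}, E→{S, B, E}; now {S, A, B, C, D, E}.
Read 'y': S→{S, A, C}, A→{S, C}, B→{B}, C→{S, D}, D→{D}, E→{S, B, E}; now {S, A, B, C, D, E}.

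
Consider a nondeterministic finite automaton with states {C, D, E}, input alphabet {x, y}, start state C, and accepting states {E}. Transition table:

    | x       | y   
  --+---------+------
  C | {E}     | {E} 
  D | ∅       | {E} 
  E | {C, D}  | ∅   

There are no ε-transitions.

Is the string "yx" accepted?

No

Start in {C}.
Read 'y': C→{E}; now {E}.
Read 'x': E→{C, D}; now {C, D}.
The final set {C, D} contains no accepting state.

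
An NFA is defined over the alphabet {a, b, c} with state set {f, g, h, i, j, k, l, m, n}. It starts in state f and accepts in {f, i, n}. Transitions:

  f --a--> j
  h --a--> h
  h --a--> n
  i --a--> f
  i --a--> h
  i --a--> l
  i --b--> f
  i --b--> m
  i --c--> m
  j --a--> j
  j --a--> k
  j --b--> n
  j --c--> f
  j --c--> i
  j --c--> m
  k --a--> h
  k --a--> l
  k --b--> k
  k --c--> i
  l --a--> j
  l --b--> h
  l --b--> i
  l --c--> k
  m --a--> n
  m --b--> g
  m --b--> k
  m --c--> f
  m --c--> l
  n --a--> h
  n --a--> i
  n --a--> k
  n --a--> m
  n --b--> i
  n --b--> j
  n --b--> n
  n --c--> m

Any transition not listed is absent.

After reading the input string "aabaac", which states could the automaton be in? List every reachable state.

{f, i, k, m}

Start in {f}.
Read 'a': {f} → {j}.
Read 'a': {j} → {j, k}.
Read 'b': {j, k} → {k, n}.
Read 'a': {k, n} → {h, i, k, l, m}.
Read 'a': {h, i, k, l, m} → {f, h, j, l, n}.
Read 'c': {f, h, j, l, n} → {f, i, k, m}.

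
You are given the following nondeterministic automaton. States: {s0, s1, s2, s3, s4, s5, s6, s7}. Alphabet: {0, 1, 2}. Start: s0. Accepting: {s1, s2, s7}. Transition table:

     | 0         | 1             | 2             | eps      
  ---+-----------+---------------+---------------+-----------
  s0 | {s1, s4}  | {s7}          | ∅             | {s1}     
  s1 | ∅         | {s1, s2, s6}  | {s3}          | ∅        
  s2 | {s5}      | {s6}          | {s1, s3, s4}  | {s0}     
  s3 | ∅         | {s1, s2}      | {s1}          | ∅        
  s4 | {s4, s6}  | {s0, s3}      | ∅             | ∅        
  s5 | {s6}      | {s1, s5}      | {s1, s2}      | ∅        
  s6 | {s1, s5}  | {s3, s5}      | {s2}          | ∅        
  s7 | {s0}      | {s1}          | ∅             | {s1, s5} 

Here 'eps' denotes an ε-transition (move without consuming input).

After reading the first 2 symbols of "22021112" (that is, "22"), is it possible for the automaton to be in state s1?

Start: ε-closure({s0}) = {s0, s1}.
Read '2': {s0, s1} → {s3}.
Read '2': {s3} → {s1}.
State s1 is in {s1}.

Yes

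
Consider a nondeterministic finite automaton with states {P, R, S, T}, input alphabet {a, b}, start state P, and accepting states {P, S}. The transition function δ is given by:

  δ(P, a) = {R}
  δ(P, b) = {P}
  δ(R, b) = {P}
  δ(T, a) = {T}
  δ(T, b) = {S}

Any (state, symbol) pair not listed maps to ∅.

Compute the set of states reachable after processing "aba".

Start in {P}.
Read 'a': P→{R}; now {R}.
Read 'b': R→{P}; now {P}.
Read 'a': P→{R}; now {R}.

{R}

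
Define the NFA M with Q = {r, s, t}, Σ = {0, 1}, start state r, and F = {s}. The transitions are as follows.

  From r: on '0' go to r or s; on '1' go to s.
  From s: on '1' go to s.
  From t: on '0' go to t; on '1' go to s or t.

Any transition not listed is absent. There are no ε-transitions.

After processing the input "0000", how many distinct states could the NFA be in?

Start in {r}.
Read '0': {r} → {r, s}.
Read '0': {r, s} → {r, s}.
Read '0': {r, s} → {r, s}.
Read '0': {r, s} → {r, s}.
That set has 2 states.

2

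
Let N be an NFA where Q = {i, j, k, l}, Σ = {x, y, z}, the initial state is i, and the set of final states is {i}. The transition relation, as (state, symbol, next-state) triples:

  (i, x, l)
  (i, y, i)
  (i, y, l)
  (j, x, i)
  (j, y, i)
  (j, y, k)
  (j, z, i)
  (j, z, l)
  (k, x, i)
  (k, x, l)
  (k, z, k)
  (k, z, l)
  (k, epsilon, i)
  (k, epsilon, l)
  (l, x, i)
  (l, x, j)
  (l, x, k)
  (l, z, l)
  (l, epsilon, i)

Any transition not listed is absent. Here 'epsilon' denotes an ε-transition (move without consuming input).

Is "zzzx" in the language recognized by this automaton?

No

Start in {i}.
Read 'z': {i} → ∅.
The set is empty and remains empty for the remaining 3 symbols.
The final set ∅ contains no accepting state.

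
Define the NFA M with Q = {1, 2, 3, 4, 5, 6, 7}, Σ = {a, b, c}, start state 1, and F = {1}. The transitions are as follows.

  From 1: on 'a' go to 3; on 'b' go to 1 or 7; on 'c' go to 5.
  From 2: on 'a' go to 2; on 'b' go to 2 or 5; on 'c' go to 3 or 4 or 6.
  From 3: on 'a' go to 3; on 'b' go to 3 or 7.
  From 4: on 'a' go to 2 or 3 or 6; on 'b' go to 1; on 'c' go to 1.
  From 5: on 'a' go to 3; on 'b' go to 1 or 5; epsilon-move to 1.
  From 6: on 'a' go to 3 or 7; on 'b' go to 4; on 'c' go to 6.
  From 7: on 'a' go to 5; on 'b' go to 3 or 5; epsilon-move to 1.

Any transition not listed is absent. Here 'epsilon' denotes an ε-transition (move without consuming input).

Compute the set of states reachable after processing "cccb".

{1, 5, 7}

Start in {1}.
Read 'c': 1→{5}; union {5}; ε-closure = {1, 5}.
Read 'c': 1→{5}, 5→∅; union {5}; ε-closure = {1, 5}.
Read 'c': 1→{5}, 5→∅; union {5}; ε-closure = {1, 5}.
Read 'b': 1→{1, 7}, 5→{1, 5}; now {1, 5, 7}.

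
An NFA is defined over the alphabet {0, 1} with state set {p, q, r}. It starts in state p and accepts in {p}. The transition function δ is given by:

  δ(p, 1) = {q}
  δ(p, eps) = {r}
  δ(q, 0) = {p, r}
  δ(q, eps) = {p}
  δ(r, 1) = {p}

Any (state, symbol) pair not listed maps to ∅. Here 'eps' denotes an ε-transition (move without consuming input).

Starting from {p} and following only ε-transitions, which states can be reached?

Begin with {p}.
ε-move p → r; add r.

{p, r}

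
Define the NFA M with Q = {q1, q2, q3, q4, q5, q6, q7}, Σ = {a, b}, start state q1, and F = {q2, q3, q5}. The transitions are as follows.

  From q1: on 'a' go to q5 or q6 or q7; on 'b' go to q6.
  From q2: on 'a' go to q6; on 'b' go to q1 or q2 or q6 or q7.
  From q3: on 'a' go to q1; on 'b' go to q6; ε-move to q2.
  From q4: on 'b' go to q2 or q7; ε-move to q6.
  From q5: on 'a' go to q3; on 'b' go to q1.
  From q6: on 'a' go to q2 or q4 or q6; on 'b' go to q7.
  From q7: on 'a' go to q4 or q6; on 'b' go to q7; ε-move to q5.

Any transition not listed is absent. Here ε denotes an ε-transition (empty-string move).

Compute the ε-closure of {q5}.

Begin with {q5}.
No ε-moves leave this set, so the closure equals the set itself.

{q5}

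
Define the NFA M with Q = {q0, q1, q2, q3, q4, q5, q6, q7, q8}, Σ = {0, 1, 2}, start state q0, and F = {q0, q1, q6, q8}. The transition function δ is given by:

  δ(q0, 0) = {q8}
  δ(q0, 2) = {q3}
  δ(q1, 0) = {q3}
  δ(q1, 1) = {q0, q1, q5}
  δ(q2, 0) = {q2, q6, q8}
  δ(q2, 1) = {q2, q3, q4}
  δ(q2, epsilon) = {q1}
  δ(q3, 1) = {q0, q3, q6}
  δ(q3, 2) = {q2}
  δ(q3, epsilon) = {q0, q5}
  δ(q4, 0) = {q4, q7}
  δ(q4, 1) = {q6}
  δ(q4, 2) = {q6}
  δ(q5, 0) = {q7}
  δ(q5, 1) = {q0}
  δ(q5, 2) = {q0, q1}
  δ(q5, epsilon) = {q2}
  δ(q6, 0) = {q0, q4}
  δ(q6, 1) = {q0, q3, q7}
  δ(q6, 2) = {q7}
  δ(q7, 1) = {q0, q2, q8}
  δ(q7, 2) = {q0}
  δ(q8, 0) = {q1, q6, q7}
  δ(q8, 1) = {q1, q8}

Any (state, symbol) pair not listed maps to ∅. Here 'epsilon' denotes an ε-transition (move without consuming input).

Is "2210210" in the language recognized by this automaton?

Yes

Start in {q0}.
Read '2': q0→{q3}; union {q3}; ε-closure = {q0, q1, q2, q3, q5}.
Read '2': q0→{q3}, q1→∅, q2→∅, q3→{q2}, q5→{q0, q1}; union {q0, q1, q2, q3}; ε-closure = {q0, q1, q2, q3, q5}.
Read '1': q0→∅, q1→{q0, q1, q5}, q2→{q2, q3, q4}, q3→{q0, q3, q6}, q5→{q0}; now {q0, q1, q2, q3, q4, q5, q6}.
Read '0': q0→{q8}, q1→{q3}, q2→{q2, q6, q8}, q3→∅, q4→{q4, q7}, q5→{q7}, q6→{q0, q4}; union {q0, q2, q3, q4, q6, q7, q8}; ε-closure = {q0, q1, q2, q3, q4, q5, q6, q7, q8}.
Read '2': q0→{q3}, q1→∅, q2→∅, q3→{q2}, q4→{q6}, q5→{q0, q1}, q6→{q7}, q7→{q0}, q8→∅; union {q0, q1, q2, q3, q6, q7}; ε-closure = {q0, q1, q2, q3, q5, q6, q7}.
Read '1': q0→∅, q1→{q0, q1, q5}, q2→{q2, q3, q4}, q3→{q0, q3, q6}, q5→{q0}, q6→{q0, q3, q7}, q7→{q0, q2, q8}; now {q0, q1, q2, q3, q4, q5, q6, q7, q8}.
Read '0': q0→{q8}, q1→{q3}, q2→{q2, q6, q8}, q3→∅, q4→{q4, q7}, q5→{q7}, q6→{q0, q4}, q7→∅, q8→{q1, q6, q7}; union {q0, q1, q2, q3, q4, q6, q7, q8}; ε-closure = {q0, q1, q2, q3, q4, q5, q6, q7, q8}.
The final set {q0, q1, q2, q3, q4, q5, q6, q7, q8} contains the accepting states q0, q1, q6, q8.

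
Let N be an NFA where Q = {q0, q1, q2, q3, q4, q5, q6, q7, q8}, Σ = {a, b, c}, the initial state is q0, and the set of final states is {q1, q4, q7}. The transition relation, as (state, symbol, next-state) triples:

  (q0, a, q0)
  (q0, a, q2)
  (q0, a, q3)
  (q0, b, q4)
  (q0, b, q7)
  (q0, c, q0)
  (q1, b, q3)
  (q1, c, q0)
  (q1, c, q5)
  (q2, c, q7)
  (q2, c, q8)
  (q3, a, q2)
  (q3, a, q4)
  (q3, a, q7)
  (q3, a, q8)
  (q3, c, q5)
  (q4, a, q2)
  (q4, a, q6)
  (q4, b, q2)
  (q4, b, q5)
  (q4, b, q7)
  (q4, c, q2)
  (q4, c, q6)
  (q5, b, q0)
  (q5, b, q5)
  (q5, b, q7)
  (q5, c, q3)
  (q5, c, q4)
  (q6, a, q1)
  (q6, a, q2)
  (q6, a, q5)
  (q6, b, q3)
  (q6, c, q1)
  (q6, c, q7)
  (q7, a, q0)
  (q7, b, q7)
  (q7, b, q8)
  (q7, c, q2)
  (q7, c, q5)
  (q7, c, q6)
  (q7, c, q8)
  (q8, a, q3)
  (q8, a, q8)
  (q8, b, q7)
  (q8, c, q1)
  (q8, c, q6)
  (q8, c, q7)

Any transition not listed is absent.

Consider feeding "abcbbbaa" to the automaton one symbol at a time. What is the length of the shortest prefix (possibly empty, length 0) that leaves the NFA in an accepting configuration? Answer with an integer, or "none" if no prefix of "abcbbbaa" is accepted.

Start in {q0}.
Read 'a': {q0} → {q0, q2, q3}.
Read 'b': {q0, q2, q3} → {q4, q7}.
None of the earlier sets intersect F, but {q4, q7} does.

2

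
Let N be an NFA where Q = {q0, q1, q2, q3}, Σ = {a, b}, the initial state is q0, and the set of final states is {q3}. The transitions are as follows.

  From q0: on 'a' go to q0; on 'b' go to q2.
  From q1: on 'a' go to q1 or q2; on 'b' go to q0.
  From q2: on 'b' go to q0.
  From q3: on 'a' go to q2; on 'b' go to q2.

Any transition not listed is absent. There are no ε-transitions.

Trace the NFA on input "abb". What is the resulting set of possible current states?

{q0}

Start in {q0}.
Read 'a': q0→{q0}; now {q0}.
Read 'b': q0→{q2}; now {q2}.
Read 'b': q2→{q0}; now {q0}.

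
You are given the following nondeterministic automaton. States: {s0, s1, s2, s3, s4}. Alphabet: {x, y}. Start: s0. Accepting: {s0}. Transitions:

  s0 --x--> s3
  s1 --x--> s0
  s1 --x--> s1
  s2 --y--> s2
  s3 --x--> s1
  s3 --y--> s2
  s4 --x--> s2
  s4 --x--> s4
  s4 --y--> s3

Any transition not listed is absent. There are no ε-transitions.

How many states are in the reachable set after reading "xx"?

1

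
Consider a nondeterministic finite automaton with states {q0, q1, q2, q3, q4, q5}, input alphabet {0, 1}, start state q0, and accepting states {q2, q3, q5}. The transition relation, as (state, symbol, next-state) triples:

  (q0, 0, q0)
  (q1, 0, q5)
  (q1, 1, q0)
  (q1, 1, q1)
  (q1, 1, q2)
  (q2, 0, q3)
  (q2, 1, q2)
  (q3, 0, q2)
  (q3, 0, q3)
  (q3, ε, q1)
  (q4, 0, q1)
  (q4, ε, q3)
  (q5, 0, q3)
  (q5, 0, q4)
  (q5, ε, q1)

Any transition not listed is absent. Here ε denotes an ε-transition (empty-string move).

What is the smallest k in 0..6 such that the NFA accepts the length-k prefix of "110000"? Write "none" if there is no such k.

none

Start in {q0}.
Read '1': {q0} → ∅.
The set is empty and remains empty for the remaining 5 symbols.
No reachable set along the way intersects F.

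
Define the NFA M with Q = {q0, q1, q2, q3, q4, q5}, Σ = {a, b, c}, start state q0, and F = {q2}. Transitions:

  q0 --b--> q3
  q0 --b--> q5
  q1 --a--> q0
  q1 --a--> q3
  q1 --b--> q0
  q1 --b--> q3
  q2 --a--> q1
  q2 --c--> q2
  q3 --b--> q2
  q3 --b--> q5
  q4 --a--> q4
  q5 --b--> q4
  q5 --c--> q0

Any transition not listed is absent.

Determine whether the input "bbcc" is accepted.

Yes

Start in {q0}.
Read 'b': {q0} → {q3, q5}.
Read 'b': {q3, q5} → {q2, q4, q5}.
Read 'c': {q2, q4, q5} → {q0, q2}.
Read 'c': {q0, q2} → {q2}.
The final set {q2} contains the accepting state q2.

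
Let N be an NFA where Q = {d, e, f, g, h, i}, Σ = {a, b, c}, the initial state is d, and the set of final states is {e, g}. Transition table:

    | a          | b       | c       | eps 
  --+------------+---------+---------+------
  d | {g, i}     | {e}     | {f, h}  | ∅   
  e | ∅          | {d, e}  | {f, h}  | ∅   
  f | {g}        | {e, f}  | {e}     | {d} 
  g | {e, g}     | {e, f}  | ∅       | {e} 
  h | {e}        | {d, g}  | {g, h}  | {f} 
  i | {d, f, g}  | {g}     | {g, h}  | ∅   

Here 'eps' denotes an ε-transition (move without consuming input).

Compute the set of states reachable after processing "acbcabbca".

Start in {d}.
Read 'a': {d} → {e, g, i}.
Read 'c': {e, g, i} → {d, e, f, g, h}.
Read 'b': {d, e, f, g, h} → {d, e, f, g}.
Read 'c': {d, e, f, g} → {d, e, f, h}.
Read 'a': {d, e, f, h} → {e, g, i}.
Read 'b': {e, g, i} → {d, e, f, g}.
Read 'b': {d, e, f, g} → {d, e, f}.
Read 'c': {d, e, f} → {d, e, f, h}.
Read 'a': {d, e, f, h} → {e, g, i}.

{e, g, i}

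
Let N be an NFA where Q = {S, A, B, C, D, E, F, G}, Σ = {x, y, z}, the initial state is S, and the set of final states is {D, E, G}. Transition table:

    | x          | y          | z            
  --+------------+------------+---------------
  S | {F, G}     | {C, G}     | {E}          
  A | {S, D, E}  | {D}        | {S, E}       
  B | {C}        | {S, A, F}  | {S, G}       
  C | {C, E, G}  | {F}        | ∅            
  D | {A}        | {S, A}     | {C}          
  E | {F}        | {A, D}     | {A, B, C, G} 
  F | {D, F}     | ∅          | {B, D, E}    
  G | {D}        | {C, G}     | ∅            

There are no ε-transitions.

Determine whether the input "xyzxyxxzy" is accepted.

No

Start in {S}.
Read 'x': S→{F, G}; now {F, G}.
Read 'y': F→∅, G→{C, G}; now {C, G}.
Read 'z': C→∅, G→∅; now ∅.
The set is empty and remains empty for the remaining 6 symbols.
The final set ∅ contains no accepting state.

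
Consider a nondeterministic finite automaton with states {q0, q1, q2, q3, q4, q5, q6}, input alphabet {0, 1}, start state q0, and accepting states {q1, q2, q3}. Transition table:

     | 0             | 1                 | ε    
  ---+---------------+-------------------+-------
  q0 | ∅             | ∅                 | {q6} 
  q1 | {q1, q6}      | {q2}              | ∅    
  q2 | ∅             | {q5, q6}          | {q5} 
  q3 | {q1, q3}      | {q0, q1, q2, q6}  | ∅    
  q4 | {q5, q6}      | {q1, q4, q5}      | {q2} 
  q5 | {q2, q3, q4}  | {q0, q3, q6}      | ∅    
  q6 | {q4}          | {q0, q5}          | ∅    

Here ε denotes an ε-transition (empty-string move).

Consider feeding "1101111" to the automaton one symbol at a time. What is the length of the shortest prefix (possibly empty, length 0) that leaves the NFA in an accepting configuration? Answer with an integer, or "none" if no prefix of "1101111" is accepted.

2

Start: ε-closure({q0}) = {q0, q6}.
Read '1': q0→∅, q6→{q0, q5}; union {q0, q5}; ε-closure = {q0, q5, q6}.
Read '1': q0→∅, q5→{q0, q3, q6}, q6→{q0, q5}; now {q0, q3, q5, q6}.
None of the earlier sets intersect F, but {q0, q3, q5, q6} does.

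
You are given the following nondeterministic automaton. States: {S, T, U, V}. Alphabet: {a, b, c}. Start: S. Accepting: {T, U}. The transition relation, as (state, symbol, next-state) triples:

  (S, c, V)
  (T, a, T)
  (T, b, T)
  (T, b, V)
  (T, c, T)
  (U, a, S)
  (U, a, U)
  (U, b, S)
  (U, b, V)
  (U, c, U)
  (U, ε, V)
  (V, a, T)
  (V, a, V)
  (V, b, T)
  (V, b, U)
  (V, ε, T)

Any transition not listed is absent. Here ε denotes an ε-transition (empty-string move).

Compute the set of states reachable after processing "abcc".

∅

Start in {S}.
Read 'a': {S} → ∅.
The set is empty and remains empty for the remaining 3 symbols.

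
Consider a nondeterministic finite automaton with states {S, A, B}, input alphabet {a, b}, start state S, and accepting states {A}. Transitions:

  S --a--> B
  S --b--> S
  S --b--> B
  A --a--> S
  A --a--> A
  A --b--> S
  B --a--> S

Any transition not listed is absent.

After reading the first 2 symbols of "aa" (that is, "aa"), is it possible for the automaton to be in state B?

No

Start in {S}.
Read 'a': {S} → {B}.
Read 'a': {B} → {S}.
State B is not in {S}.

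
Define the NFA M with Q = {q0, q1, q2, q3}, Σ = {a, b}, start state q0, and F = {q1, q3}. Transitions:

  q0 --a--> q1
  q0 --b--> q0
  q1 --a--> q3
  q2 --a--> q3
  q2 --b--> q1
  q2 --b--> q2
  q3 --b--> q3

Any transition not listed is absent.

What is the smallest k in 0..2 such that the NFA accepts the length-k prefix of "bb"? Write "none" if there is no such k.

Start in {q0}.
Read 'b': q0→{q0}; now {q0}.
Read 'b': q0→{q0}; now {q0}.
No reachable set along the way intersects F.

none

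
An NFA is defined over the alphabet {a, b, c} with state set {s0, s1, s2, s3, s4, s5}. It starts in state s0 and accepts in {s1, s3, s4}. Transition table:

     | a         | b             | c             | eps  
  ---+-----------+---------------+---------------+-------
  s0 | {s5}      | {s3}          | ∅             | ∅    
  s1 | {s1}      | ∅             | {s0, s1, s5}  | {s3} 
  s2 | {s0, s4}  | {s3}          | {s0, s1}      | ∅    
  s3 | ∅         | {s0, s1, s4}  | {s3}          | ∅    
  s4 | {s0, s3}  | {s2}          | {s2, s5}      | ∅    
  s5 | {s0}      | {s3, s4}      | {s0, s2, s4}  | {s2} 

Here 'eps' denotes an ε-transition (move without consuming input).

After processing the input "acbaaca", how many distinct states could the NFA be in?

6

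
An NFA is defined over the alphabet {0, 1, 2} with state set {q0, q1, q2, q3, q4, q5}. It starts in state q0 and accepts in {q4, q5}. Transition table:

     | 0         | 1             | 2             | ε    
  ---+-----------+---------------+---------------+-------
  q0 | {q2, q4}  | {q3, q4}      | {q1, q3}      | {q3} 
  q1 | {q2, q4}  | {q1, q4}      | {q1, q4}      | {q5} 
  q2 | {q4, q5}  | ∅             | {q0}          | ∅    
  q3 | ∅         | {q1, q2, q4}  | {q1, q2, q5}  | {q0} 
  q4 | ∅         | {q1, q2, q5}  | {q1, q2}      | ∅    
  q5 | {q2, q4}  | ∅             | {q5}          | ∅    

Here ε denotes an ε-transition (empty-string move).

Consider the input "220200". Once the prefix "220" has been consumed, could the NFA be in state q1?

No

Start: ε-closure({q0}) = {q0, q3}.
Read '2': {q0, q3} → {q0, q1, q2, q3, q5}.
Read '2': {q0, q1, q2, q3, q5} → {q0, q1, q2, q3, q4, q5}.
Read '0': {q0, q1, q2, q3, q4, q5} → {q2, q4, q5}.
State q1 is not in {q2, q4, q5}.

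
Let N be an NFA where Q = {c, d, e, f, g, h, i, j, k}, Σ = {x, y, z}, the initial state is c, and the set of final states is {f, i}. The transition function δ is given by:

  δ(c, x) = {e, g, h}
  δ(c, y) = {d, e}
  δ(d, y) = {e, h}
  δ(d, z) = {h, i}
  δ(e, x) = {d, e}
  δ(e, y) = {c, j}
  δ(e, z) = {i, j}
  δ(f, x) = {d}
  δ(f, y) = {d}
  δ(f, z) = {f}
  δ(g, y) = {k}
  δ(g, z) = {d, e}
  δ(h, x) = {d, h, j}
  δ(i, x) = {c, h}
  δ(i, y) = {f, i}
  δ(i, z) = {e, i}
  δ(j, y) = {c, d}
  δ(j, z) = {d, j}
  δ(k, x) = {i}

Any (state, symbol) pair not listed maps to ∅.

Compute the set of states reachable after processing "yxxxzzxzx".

Start in {c}.
Read 'y': {c} → {d, e}.
Read 'x': {d, e} → {d, e}.
Read 'x': {d, e} → {d, e}.
Read 'x': {d, e} → {d, e}.
Read 'z': {d, e} → {h, i, j}.
Read 'z': {h, i, j} → {d, e, i, j}.
Read 'x': {d, e, i, j} → {c, d, e, h}.
Read 'z': {c, d, e, h} → {h, i, j}.
Read 'x': {h, i, j} → {c, d, h, j}.

{c, d, h, j}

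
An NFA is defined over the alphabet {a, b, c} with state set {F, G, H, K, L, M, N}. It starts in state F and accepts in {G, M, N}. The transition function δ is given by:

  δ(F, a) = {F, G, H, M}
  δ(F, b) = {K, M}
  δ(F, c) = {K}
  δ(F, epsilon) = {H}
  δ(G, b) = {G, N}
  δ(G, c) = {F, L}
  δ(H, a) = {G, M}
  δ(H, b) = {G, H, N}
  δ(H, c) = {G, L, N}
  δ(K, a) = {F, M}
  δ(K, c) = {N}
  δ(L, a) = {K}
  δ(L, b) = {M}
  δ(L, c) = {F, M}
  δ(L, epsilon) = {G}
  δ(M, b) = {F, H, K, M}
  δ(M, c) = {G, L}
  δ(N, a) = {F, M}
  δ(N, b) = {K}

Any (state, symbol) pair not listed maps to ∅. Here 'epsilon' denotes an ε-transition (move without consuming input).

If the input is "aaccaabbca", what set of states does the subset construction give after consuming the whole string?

Start: ε-closure({F}) = {F, H}.
Read 'a': {F, H} → {F, G, H, M}.
Read 'a': {F, G, H, M} → {F, G, H, M}.
Read 'c': {F, G, H, M} → {F, G, H, K, L, N}.
Read 'c': {F, G, H, K, L, N} → {F, G, H, K, L, M, N}.
Read 'a': {F, G, H, K, L, M, N} → {F, G, H, K, M}.
Read 'a': {F, G, H, K, M} → {F, G, H, M}.
Read 'b': {F, G, H, M} → {F, G, H, K, M, N}.
Read 'b': {F, G, H, K, M, N} → {F, G, H, K, M, N}.
Read 'c': {F, G, H, K, M, N} → {F, G, H, K, L, N}.
Read 'a': {F, G, H, K, L, N} → {F, G, H, K, M}.

{F, G, H, K, M}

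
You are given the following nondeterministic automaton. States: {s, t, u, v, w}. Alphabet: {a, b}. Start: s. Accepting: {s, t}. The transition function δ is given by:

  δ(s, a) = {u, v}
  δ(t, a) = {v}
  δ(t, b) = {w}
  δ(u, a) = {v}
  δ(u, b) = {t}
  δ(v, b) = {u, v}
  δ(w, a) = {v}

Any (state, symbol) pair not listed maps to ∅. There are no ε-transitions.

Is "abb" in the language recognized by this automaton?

Start in {s}.
Read 'a': s→{u, v}; now {u, v}.
Read 'b': u→{t}, v→{u, v}; now {t, u, v}.
Read 'b': t→{w}, u→{t}, v→{u, v}; now {t, u, v, w}.
The final set {t, u, v, w} contains the accepting state t.

Yes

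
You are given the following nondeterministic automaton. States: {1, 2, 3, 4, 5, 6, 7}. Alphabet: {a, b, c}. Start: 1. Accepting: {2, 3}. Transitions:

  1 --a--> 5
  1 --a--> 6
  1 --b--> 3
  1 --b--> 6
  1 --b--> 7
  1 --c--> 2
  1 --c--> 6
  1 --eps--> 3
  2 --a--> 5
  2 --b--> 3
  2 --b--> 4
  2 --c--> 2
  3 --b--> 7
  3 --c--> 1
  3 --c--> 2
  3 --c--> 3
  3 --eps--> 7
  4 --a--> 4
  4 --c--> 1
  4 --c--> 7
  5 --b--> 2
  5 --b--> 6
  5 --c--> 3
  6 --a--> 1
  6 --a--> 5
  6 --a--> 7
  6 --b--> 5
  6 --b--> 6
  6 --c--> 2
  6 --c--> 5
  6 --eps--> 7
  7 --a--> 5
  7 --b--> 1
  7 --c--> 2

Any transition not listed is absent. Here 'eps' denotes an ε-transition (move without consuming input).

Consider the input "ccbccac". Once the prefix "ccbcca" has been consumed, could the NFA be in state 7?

Yes

Start: ε-closure({1}) = {1, 3, 7}.
Read 'c': 1→{2, 6}, 3→{1, 2, 3}, 7→{2}; union {1, 2, 3, 6}; ε-closure = {1, 2, 3, 6, 7}.
Read 'c': 1→{2, 6}, 2→{2}, 3→{1, 2, 3}, 6→{2, 5}, 7→{2}; union {1, 2, 3, 5, 6}; ε-closure = {1, 2, 3, 5, 6, 7}.
Read 'b': 1→{3, 6, 7}, 2→{3, 4}, 3→{7}, 5→{2, 6}, 6→{5, 6}, 7→{1}; now {1, 2, 3, 4, 5, 6, 7}.
Read 'c': 1→{2, 6}, 2→{2}, 3→{1, 2, 3}, 4→{1, 7}, 5→{3}, 6→{2, 5}, 7→{2}; now {1, 2, 3, 5, 6, 7}.
Read 'c': 1→{2, 6}, 2→{2}, 3→{1, 2, 3}, 5→{3}, 6→{2, 5}, 7→{2}; union {1, 2, 3, 5, 6}; ε-closure = {1, 2, 3, 5, 6, 7}.
Read 'a': 1→{5, 6}, 2→{5}, 3→∅, 5→∅, 6→{1, 5, 7}, 7→{5}; union {1, 5, 6, 7}; ε-closure = {1, 3, 5, 6, 7}.
State 7 is in {1, 3, 5, 6, 7}.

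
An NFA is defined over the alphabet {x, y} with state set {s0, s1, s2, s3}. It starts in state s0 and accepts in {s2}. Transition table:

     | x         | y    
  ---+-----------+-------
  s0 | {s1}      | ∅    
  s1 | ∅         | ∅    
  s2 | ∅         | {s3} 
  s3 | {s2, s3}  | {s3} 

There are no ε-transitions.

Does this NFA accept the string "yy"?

Start in {s0}.
Read 'y': s0→∅; now ∅.
The set is empty and remains empty for the remaining 1 symbol.
The final set ∅ contains no accepting state.

No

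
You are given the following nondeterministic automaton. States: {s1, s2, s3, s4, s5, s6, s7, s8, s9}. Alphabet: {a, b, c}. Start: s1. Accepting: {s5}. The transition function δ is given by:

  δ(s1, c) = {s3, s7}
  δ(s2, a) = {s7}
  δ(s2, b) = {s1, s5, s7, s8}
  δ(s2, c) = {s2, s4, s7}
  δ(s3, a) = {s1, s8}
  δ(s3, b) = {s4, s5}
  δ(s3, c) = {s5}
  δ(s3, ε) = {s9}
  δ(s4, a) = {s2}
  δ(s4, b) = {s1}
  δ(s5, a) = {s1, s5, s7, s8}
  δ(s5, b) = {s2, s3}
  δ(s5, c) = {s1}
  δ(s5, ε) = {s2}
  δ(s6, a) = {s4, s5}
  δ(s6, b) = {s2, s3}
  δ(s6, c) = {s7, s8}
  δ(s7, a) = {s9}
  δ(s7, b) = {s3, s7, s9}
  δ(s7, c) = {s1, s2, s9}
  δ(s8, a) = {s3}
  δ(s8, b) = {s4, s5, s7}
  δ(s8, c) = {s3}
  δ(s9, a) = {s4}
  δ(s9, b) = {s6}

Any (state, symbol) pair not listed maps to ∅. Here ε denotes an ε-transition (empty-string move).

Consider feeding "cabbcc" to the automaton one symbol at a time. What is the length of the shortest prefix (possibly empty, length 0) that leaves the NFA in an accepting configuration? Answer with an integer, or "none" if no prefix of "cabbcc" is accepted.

Start in {s1}.
Read 'c': s1→{s3, s7}; union {s3, s7}; ε-closure = {s3, s7, s9}.
Read 'a': s3→{s1, s8}, s7→{s9}, s9→{s4}; now {s1, s4, s8, s9}.
Read 'b': s1→∅, s4→{s1}, s8→{s4, s5, s7}, s9→{s6}; union {s1, s4, s5, s6, s7}; ε-closure = {s1, s2, s4, s5, s6, s7}.
None of the earlier sets intersect F, but {s1, s2, s4, s5, s6, s7} does.

3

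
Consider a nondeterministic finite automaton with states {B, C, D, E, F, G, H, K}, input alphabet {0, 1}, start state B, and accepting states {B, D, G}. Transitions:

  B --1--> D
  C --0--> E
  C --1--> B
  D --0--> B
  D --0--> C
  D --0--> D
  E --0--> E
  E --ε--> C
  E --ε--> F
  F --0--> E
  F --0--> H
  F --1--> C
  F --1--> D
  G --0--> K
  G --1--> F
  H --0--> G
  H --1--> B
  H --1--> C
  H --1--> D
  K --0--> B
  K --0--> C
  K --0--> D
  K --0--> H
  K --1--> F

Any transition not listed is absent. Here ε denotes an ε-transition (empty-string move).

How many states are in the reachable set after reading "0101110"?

0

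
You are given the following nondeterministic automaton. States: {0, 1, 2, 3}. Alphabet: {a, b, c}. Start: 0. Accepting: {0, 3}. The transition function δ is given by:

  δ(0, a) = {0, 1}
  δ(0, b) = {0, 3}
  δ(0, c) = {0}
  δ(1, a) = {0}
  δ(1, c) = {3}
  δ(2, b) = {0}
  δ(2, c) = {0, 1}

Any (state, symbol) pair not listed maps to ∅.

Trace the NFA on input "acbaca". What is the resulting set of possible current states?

Start in {0}.
Read 'a': 0→{0, 1}; now {0, 1}.
Read 'c': 0→{0}, 1→{3}; now {0, 3}.
Read 'b': 0→{0, 3}, 3→∅; now {0, 3}.
Read 'a': 0→{0, 1}, 3→∅; now {0, 1}.
Read 'c': 0→{0}, 1→{3}; now {0, 3}.
Read 'a': 0→{0, 1}, 3→∅; now {0, 1}.

{0, 1}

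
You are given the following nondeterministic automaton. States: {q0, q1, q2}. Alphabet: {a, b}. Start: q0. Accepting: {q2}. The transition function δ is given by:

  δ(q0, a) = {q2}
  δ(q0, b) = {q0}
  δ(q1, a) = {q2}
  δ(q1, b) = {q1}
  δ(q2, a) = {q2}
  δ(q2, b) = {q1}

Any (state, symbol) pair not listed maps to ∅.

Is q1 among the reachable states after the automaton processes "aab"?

Yes

Start in {q0}.
Read 'a': {q0} → {q2}.
Read 'a': {q2} → {q2}.
Read 'b': {q2} → {q1}.
State q1 is in {q1}.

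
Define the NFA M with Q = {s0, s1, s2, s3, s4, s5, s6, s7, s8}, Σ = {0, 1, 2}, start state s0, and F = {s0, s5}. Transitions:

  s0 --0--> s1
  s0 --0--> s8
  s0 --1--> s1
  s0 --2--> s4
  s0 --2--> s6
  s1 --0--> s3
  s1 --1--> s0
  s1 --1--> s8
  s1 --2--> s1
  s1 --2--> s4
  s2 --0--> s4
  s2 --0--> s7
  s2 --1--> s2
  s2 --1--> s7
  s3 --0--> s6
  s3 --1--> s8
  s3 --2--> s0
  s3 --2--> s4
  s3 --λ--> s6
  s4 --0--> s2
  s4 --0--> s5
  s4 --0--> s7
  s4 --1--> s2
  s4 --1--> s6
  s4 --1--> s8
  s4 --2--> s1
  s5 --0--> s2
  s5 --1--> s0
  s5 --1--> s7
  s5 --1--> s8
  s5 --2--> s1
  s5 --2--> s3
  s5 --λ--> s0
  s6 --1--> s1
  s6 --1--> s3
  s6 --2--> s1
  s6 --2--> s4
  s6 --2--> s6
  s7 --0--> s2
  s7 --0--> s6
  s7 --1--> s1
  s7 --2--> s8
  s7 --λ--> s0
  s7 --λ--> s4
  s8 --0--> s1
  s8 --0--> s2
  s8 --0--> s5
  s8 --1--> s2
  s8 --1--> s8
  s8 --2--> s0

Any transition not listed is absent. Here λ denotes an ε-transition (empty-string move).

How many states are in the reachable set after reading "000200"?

9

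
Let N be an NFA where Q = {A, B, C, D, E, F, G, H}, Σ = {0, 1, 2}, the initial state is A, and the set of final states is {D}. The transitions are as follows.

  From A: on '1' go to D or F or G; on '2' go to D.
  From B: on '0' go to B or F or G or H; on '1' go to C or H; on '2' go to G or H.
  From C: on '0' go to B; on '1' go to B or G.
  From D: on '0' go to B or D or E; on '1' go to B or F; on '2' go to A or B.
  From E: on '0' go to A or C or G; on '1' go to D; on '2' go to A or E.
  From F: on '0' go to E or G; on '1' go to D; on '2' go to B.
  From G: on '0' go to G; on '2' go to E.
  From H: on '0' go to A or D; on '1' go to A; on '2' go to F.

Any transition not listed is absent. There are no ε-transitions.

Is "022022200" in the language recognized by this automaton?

No

Start in {A}.
Read '0': A→∅; now ∅.
The set is empty and remains empty for the remaining 8 symbols.
The final set ∅ contains no accepting state.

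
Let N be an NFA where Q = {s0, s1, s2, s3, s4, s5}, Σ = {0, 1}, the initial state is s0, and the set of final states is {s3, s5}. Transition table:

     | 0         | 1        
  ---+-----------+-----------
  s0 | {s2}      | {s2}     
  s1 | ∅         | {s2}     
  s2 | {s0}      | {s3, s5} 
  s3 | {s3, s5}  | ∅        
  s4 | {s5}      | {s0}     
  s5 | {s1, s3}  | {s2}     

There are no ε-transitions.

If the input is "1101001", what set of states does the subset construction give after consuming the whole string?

Start in {s0}.
Read '1': s0→{s2}; now {s2}.
Read '1': s2→{s3, s5}; now {s3, s5}.
Read '0': s3→{s3, s5}, s5→{s1, s3}; now {s1, s3, s5}.
Read '1': s1→{s2}, s3→∅, s5→{s2}; now {s2}.
Read '0': s2→{s0}; now {s0}.
Read '0': s0→{s2}; now {s2}.
Read '1': s2→{s3, s5}; now {s3, s5}.

{s3, s5}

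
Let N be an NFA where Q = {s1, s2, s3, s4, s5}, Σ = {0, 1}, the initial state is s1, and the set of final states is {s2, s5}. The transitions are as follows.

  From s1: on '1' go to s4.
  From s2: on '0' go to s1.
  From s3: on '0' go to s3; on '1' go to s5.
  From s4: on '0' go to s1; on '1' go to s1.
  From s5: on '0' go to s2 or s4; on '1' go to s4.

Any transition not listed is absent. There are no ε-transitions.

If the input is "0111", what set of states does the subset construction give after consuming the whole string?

∅

Start in {s1}.
Read '0': s1→∅; now ∅.
The set is empty and remains empty for the remaining 3 symbols.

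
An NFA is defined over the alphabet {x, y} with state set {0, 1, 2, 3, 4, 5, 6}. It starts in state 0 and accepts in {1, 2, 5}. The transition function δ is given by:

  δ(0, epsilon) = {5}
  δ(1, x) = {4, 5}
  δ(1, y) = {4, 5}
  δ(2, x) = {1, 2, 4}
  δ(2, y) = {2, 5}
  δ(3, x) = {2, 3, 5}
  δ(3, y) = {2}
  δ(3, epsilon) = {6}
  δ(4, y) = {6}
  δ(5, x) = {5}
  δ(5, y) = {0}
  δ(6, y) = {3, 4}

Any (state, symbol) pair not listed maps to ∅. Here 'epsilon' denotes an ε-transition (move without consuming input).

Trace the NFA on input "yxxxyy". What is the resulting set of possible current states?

{0, 5}

Start: ε-closure({0}) = {0, 5}.
Read 'y': 0→∅, 5→{0}; union {0}; ε-closure = {0, 5}.
Read 'x': 0→∅, 5→{5}; now {5}.
Read 'x': 5→{5}; now {5}.
Read 'x': 5→{5}; now {5}.
Read 'y': 5→{0}; union {0}; ε-closure = {0, 5}.
Read 'y': 0→∅, 5→{0}; union {0}; ε-closure = {0, 5}.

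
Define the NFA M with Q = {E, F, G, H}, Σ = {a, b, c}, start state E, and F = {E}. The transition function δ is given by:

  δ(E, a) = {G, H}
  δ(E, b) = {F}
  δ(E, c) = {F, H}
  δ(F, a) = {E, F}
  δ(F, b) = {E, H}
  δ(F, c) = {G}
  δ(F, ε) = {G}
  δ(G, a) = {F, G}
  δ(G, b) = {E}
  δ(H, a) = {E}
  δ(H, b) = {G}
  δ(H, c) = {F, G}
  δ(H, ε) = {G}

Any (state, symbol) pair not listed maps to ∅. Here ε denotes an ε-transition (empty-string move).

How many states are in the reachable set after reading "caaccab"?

4

Start in {E}.
Read 'c': {E} → {F, G, H}.
Read 'a': {F, G, H} → {E, F, G}.
Read 'a': {E, F, G} → {E, F, G, H}.
Read 'c': {E, F, G, H} → {F, G, H}.
Read 'c': {F, G, H} → {F, G}.
Read 'a': {F, G} → {E, F, G}.
Read 'b': {E, F, G} → {E, F, G, H}.
That set has 4 states.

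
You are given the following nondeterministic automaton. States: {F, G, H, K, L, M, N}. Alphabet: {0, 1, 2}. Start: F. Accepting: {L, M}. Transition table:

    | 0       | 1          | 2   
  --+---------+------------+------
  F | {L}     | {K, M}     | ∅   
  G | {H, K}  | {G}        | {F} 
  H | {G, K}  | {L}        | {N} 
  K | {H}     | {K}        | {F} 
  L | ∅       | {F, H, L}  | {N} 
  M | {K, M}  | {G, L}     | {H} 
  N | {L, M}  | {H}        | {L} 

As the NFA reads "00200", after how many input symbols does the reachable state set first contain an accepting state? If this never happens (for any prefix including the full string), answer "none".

Start in {F}.
Read '0': F→{L}; now {L}.
None of the earlier sets intersect F, but {L} does.

1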